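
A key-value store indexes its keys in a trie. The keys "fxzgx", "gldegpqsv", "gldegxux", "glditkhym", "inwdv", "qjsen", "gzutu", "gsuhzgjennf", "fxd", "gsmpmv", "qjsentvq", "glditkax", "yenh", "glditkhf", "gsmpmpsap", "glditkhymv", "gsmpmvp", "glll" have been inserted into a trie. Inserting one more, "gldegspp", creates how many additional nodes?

"gldeg" is already a path in the trie; the remaining "spp" must be added.
So 8 − 5 = 3 new nodes.

3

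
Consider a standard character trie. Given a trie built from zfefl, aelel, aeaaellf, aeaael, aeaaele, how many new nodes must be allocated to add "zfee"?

1

The longest prefix of "zfee" already in the trie is "zfe" (length 3).
So 4 − 3 = 1 new nodes.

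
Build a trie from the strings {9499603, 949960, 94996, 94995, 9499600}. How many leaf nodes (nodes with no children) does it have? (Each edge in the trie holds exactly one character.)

A leaf is a node with no children — equivalently, the end of a word that is not a proper prefix of any other stored word.
Those words: "94995", "9499600", "9499603"
Leaf count: 3

3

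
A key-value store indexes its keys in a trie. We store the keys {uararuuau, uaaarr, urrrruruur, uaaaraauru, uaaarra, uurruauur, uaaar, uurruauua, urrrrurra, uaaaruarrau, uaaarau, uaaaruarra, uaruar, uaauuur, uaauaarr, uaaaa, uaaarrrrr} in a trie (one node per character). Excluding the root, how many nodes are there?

For each word, the new-node count is its length minus the longest prefix already in the trie:
  "uararuuau" → 9 new (u, a, r, a, r, u, u, a, u)
  "uaaarr" → prefix "ua" already present; 4 new (a, a, r, r)
  "urrrruruur" → prefix "u" already present; 9 new (r, r, r, r, u, r, u, u, r)
  "uaaaraauru" → prefix "uaaar" already present; 5 new (a, a, u, r, u)
  "uaaarra" → prefix "uaaarr" already present; 1 new (a)
  "uurruauur" → prefix "u" already present; 8 new (u, r, r, u, a, u, u, r)
  "uaaar" → prefix "uaaar" already present; 0 new (none)
  "uurruauua" → prefix "uurruauu" already present; 1 new (a)
  "urrrrurra" → prefix "urrrrur" already present; 2 new (r, a)
  "uaaaruarrau" → prefix "uaaar" already present; 6 new (u, a, r, r, a, u)
  "uaaarau" → prefix "uaaara" already present; 1 new (u)
  "uaaaruarra" → prefix "uaaaruarra" already present; 0 new (none)
  "uaruar" → prefix "uar" already present; 3 new (u, a, r)
  "uaauuur" → prefix "uaa" already present; 4 new (u, u, u, r)
  "uaauaarr" → prefix "uaau" already present; 4 new (a, a, r, r)
  "uaaaa" → prefix "uaaa" already present; 1 new (a)
  "uaaarrrrr" → prefix "uaaarr" already present; 3 new (r, r, r)
Total nodes = 9 + 4 + 9 + 5 + 1 + 8 + 0 + 1 + 2 + 6 + 1 + 0 + 3 + 4 + 4 + 1 + 3 = 61

61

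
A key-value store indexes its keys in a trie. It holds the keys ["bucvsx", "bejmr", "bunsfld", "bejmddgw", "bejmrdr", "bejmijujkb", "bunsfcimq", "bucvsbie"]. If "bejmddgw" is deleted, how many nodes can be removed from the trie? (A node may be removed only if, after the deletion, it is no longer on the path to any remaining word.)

After clearing the end-marker at "bejmddgw", prune upward until reaching a node still needed by another word.
The suffix "ddgw" (4 nodes) is used only by "bejmddgw"; the node for "bejm" still has the child "r", so pruning stops there.
Nodes removed: 4

4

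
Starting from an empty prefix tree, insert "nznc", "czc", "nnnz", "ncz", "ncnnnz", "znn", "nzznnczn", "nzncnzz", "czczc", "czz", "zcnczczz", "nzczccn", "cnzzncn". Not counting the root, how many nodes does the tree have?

Count nodes per top-level branch (shared prefixes stored once):
  'c'-branch (cnzzncn, czc, czczc, czz): 12 nodes
  'n'-branch (ncnnnz, ncz, nnnz, nzczccn, nznc, nzncnzz, nzznnczn): 27 nodes
  'z'-branch (zcnczczz, znn): 10 nodes
Sum: 49

49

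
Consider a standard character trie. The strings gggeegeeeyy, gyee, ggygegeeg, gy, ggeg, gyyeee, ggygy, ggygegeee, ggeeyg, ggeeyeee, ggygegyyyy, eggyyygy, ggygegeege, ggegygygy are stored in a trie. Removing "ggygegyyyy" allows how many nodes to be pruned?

4

Walk "ggygegyyyy" from the leaf back toward the root, removing each node that no remaining word uses.
The suffix "yyyy" (4 nodes) is used only by "ggygegyyyy"; the node for "ggygeg" still has the child "e", so pruning stops there.
Nodes removed: 4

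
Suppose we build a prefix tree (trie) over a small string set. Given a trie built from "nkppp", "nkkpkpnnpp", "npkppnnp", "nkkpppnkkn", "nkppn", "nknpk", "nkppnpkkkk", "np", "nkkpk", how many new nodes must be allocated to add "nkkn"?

1

The longest prefix of "nkkn" already in the trie is "nkk" (length 3).
Each of the 1 remaining characters creates one node.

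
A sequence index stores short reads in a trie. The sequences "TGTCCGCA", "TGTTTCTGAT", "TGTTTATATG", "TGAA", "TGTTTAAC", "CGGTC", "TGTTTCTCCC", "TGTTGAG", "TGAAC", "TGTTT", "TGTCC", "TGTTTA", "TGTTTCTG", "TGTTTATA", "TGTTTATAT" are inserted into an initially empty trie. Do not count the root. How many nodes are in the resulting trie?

36

Count nodes per top-level branch (shared prefixes stored once):
  'C'-branch (CGGTC): 5 nodes
  'T'-branch (TGAA, TGAAC, TGTCC, TGTCCGCA, TGTTGAG, TGTTT, TGTTTA, TGTTTAAC, TGTTTATA, TGTTTATAT, TGTTTATATG, TGTTTCTCCC, TGTTTCTG, TGTTTCTGAT): 31 nodes
Sum: 36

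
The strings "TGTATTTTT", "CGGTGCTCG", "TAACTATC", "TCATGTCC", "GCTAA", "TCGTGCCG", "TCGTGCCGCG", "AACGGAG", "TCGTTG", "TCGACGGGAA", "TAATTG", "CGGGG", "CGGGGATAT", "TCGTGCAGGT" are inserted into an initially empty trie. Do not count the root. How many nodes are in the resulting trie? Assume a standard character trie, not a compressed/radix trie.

Insert word by word; a character creates a node only if that edge doesn't already exist:
  "TGTATTTTT" → 9 new (T, G, T, A, T, T, T, T, T)
  "CGGTGCTCG" → 9 new (C, G, G, T, G, C, T, C, G)
  "TAACTATC" → prefix "T" already present; 7 new (A, A, C, T, A, T, C)
  "TCATGTCC" → prefix "T" already present; 7 new (C, A, T, G, T, C, C)
  "GCTAA" → 5 new (G, C, T, A, A)
  "TCGTGCCG" → prefix "TC" already present; 6 new (G, T, G, C, C, G)
  "TCGTGCCGCG" → prefix "TCGTGCCG" already present; 2 new (C, G)
  "AACGGAG" → 7 new (A, A, C, G, G, A, G)
  "TCGTTG" → prefix "TCGT" already present; 2 new (T, G)
  "TCGACGGGAA" → prefix "TCG" already present; 7 new (A, C, G, G, G, A, A)
  "TAATTG" → prefix "TAA" already present; 3 new (T, T, G)
  "CGGGG" → prefix "CGG" already present; 2 new (G, G)
  "CGGGGATAT" → prefix "CGGGG" already present; 4 new (A, T, A, T)
  "TCGTGCAGGT" → prefix "TCGTGC" already present; 4 new (A, G, G, T)
Total nodes = 9 + 9 + 7 + 7 + 5 + 6 + 2 + 7 + 2 + 7 + 3 + 2 + 4 + 4 = 74

74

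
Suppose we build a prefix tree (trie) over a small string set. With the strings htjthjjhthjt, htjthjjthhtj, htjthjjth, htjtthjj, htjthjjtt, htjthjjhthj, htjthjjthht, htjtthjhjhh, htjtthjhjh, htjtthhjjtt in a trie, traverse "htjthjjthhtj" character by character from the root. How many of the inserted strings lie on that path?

3

Check each prefix of "htjthjjthhtj" against the stored set — each match is an end-marker on the path.
Prefixes of the query that are stored words: "htjthjjth", "htjthjjthht", "htjthjjthhtj"
Count: 3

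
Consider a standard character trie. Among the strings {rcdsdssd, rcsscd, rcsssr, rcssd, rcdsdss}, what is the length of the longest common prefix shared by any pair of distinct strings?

Equivalently: take the maximum, over all pairs, of their longest common prefix length.
e.g. "rcdsdss" and "rcdsdssd" share the prefix "rcdsdss" of length 7; no pair shares a longer one.
Longest shared-prefix length: 7

7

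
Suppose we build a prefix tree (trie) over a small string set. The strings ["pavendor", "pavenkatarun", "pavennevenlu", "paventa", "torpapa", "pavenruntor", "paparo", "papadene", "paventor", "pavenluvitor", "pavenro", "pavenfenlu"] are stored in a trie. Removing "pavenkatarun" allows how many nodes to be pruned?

7

A node on "pavenkatarun"'s path can go only if nothing else ends at it or branches off below it.
The suffix "katarun" (7 nodes) is used only by "pavenkatarun"; the node for "paven" still has the child "d", so pruning stops there.
Nodes removed: 7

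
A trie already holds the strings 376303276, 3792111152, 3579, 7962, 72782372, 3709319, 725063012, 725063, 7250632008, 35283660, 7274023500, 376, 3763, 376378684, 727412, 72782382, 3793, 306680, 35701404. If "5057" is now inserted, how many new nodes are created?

Nothing in the trie begins with "5"; the whole of "5057" is new.
4 − 0 = 4 new nodes.

4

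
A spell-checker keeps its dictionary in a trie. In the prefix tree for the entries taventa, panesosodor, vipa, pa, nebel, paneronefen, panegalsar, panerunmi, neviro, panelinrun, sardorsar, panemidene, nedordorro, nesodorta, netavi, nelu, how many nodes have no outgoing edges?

15

A leaf is a node with no children — equivalently, the end of a word that is not a proper prefix of any other stored word.
Those words: "nebel", "nedordorro", "nelu", "nesodorta", "netavi", "neviro", "panegalsar", "panelinrun", "panemidene", "paneronefen", "panerunmi", "panesosodor", "sardorsar", "taventa", "vipa"
Leaf count: 15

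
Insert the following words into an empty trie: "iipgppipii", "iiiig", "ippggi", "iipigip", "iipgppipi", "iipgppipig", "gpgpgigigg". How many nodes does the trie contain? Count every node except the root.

33

Count nodes per top-level branch (shared prefixes stored once):
  'g'-branch (gpgpgigigg): 10 nodes
  'i'-branch (iiiig, iipgppipi, iipgppipig, iipgppipii, iipigip, ippggi): 23 nodes
Sum: 33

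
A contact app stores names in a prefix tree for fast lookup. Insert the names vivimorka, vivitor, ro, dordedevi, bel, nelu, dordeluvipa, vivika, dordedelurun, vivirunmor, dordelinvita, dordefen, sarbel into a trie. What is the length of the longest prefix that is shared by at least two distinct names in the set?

7

Look for the deepest trie node that still has at least two words in its subtree.
"dordedelurun" and "dordedevi" agree on "dordede" (7 characters) before diverging; nothing deeper is shared.
Longest shared-prefix length: 7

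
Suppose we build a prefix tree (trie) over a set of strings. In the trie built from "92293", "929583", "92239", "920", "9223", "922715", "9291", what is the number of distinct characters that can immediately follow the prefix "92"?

3

Walk "92" from the root, arriving at one node.
Characters that immediately follow "92" among the stored strings: {0, 2, 9}.
That node has 3 child edges.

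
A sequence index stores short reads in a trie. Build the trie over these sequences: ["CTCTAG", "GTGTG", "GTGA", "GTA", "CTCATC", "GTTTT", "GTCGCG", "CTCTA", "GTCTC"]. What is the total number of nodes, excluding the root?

25

Trace insertions, counting only characters that open a new branch:
  "CTCTAG" → 6 new (C, T, C, T, A, G)
  "GTGTG" → 5 new (G, T, G, T, G)
  "GTGA" → prefix "GTG" already present; 1 new (A)
  "GTA" → prefix "GT" already present; 1 new (A)
  "CTCATC" → prefix "CTC" already present; 3 new (A, T, C)
  "GTTTT" → prefix "GT" already present; 3 new (T, T, T)
  "GTCGCG" → prefix "GT" already present; 4 new (C, G, C, G)
  "CTCTA" → prefix "CTCTA" already present; 0 new (none)
  "GTCTC" → prefix "GTC" already present; 2 new (T, C)
Total nodes = 6 + 5 + 1 + 1 + 3 + 3 + 4 + 0 + 2 = 25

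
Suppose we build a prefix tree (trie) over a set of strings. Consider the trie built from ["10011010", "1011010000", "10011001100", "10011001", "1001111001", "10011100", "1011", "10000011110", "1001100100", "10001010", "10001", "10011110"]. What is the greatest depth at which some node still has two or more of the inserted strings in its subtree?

The deepest shared node is where two words last agree before diverging.
"10011001" and "1001100100" agree on "10011001" (8 characters) before diverging; nothing deeper is shared.
Longest shared-prefix length: 8

8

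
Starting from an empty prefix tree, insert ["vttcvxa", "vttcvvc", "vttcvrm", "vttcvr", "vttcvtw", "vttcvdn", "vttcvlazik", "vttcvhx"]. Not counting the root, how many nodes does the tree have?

22

Count nodes per top-level branch (shared prefixes stored once):
  'v'-branch (vttcvdn, vttcvhx, vttcvlazik, vttcvr, vttcvrm, vttcvtw, vttcvvc, vttcvxa): 22 nodes
Sum: 22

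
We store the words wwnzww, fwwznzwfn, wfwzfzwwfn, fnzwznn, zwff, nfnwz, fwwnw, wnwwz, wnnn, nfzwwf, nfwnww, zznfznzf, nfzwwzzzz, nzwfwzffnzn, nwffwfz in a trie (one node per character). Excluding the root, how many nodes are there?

Insert word by word; a character creates a node only if that edge doesn't already exist:
  "wwnzww" → 6 new (w, w, n, z, w, w)
  "fwwznzwfn" → 9 new (f, w, w, z, n, z, w, f, n)
  "wfwzfzwwfn" → prefix "w" already present; 9 new (f, w, z, f, z, w, w, f, n)
  "fnzwznn" → prefix "f" already present; 6 new (n, z, w, z, n, n)
  "zwff" → 4 new (z, w, f, f)
  "nfnwz" → 5 new (n, f, n, w, z)
  "fwwnw" → prefix "fww" already present; 2 new (n, w)
  "wnwwz" → prefix "w" already present; 4 new (n, w, w, z)
  "wnnn" → prefix "wn" already present; 2 new (n, n)
  "nfzwwf" → prefix "nf" already present; 4 new (z, w, w, f)
  "nfwnww" → prefix "nf" already present; 4 new (w, n, w, w)
  "zznfznzf" → prefix "z" already present; 7 new (z, n, f, z, n, z, f)
  "nfzwwzzzz" → prefix "nfzww" already present; 4 new (z, z, z, z)
  "nzwfwzffnzn" → prefix "n" already present; 10 new (z, w, f, w, z, f, f, n, z, n)
  "nwffwfz" → prefix "n" already present; 6 new (w, f, f, w, f, z)
Total nodes = 6 + 9 + 9 + 6 + 4 + 5 + 2 + 4 + 2 + 4 + 4 + 7 + 4 + 10 + 6 = 82

82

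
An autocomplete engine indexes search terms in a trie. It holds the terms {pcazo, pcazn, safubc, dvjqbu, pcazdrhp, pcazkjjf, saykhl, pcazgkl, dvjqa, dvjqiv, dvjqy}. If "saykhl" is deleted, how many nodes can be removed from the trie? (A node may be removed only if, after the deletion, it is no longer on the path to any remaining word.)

4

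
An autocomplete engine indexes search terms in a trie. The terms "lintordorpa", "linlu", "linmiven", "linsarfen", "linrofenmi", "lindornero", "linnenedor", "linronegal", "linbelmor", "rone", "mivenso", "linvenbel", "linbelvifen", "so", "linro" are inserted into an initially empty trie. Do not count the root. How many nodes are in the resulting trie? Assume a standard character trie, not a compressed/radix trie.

80

For each word, the new-node count is its length minus the longest prefix already in the trie:
  "lintordorpa" → 11 new (l, i, n, t, o, r, d, o, r, p, a)
  "linlu" → prefix "lin" already present; 2 new (l, u)
  "linmiven" → prefix "lin" already present; 5 new (m, i, v, e, n)
  "linsarfen" → prefix "lin" already present; 6 new (s, a, r, f, e, n)
  "linrofenmi" → prefix "lin" already present; 7 new (r, o, f, e, n, m, i)
  "lindornero" → prefix "lin" already present; 7 new (d, o, r, n, e, r, o)
  "linnenedor" → prefix "lin" already present; 7 new (n, e, n, e, d, o, r)
  "linronegal" → prefix "linro" already present; 5 new (n, e, g, a, l)
  "linbelmor" → prefix "lin" already present; 6 new (b, e, l, m, o, r)
  "rone" → 4 new (r, o, n, e)
  "mivenso" → 7 new (m, i, v, e, n, s, o)
  "linvenbel" → prefix "lin" already present; 6 new (v, e, n, b, e, l)
  "linbelvifen" → prefix "linbel" already present; 5 new (v, i, f, e, n)
  "so" → 2 new (s, o)
  "linro" → prefix "linro" already present; 0 new (none)
Total nodes = 11 + 2 + 5 + 6 + 7 + 7 + 7 + 5 + 6 + 4 + 7 + 6 + 5 + 2 + 0 = 80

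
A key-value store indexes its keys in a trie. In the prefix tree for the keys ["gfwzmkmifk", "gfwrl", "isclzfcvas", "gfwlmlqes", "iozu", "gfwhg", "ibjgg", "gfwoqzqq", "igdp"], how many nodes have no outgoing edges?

A leaf is a node with no children — equivalently, the end of a word that is not a proper prefix of any other stored word.
Those words: "gfwhg", "gfwlmlqes", "gfwoqzqq", "gfwrl", "gfwzmkmifk", "ibjgg", "igdp", "iozu", "isclzfcvas"
Leaf count: 9

9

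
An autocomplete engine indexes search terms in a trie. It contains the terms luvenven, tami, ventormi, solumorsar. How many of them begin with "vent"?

Traverse to the node for "vent", then collect every word in that subtree.
Matches: "ventormi"
Count: 1

1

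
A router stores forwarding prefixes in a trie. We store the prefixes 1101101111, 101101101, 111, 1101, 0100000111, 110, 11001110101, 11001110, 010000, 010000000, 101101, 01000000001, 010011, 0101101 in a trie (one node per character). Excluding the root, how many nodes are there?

47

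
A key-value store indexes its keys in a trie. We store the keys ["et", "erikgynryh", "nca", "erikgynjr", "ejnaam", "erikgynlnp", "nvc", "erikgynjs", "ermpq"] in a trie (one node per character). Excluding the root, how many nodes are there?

30

For each word, the new-node count is its length minus the longest prefix already in the trie:
  "et" → 2 new (e, t)
  "erikgynryh" → prefix "e" already present; 9 new (r, i, k, g, y, n, r, y, h)
  "nca" → 3 new (n, c, a)
  "erikgynjr" → prefix "erikgyn" already present; 2 new (j, r)
  "ejnaam" → prefix "e" already present; 5 new (j, n, a, a, m)
  "erikgynlnp" → prefix "erikgyn" already present; 3 new (l, n, p)
  "nvc" → prefix "n" already present; 2 new (v, c)
  "erikgynjs" → prefix "erikgynj" already present; 1 new (s)
  "ermpq" → prefix "er" already present; 3 new (m, p, q)
Total nodes = 2 + 9 + 3 + 2 + 5 + 3 + 2 + 1 + 3 = 30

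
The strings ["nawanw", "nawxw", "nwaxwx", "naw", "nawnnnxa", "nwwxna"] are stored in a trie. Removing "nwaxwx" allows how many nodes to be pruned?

A node on "nwaxwx"'s path can go only if nothing else ends at it or branches off below it.
The suffix "axwx" (4 nodes) is used only by "nwaxwx"; the node for "nw" still has the child "w", so pruning stops there.
Nodes removed: 4

4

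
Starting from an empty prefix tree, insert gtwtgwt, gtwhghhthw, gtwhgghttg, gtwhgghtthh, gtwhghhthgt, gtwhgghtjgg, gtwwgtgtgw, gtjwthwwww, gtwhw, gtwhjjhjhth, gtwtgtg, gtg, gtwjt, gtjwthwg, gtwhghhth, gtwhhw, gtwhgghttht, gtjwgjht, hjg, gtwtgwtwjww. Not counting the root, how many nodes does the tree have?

Insert word by word; a character creates a node only if that edge doesn't already exist:
  "gtwtgwt" → 7 new (g, t, w, t, g, w, t)
  "gtwhghhthw" → prefix "gtw" already present; 7 new (h, g, h, h, t, h, w)
  "gtwhgghttg" → prefix "gtwhg" already present; 5 new (g, h, t, t, g)
  "gtwhgghtthh" → prefix "gtwhgghtt" already present; 2 new (h, h)
  "gtwhghhthgt" → prefix "gtwhghhth" already present; 2 new (g, t)
  "gtwhgghtjgg" → prefix "gtwhgght" already present; 3 new (j, g, g)
  "gtwwgtgtgw" → prefix "gtw" already present; 7 new (w, g, t, g, t, g, w)
  "gtjwthwwww" → prefix "gt" already present; 8 new (j, w, t, h, w, w, w, w)
  "gtwhw" → prefix "gtwh" already present; 1 new (w)
  "gtwhjjhjhth" → prefix "gtwh" already present; 7 new (j, j, h, j, h, t, h)
  "gtwtgtg" → prefix "gtwtg" already present; 2 new (t, g)
  "gtg" → prefix "gt" already present; 1 new (g)
  "gtwjt" → prefix "gtw" already present; 2 new (j, t)
  "gtjwthwg" → prefix "gtjwthw" already present; 1 new (g)
  "gtwhghhth" → prefix "gtwhghhth" already present; 0 new (none)
  "gtwhhw" → prefix "gtwh" already present; 2 new (h, w)
  "gtwhgghttht" → prefix "gtwhgghtth" already present; 1 new (t)
  "gtjwgjht" → prefix "gtjw" already present; 4 new (g, j, h, t)
  "hjg" → 3 new (h, j, g)
  "gtwtgwtwjww" → prefix "gtwtgwt" already present; 4 new (w, j, w, w)
Total nodes = 7 + 7 + 5 + 2 + 2 + 3 + 7 + 8 + 1 + 7 + 2 + 1 + 2 + 1 + 0 + 2 + 1 + 4 + 3 + 4 = 69

69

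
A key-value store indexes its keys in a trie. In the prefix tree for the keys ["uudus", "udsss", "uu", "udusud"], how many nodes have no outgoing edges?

3

Leaves are exactly the stored words that no other stored word extends.
Those words: "udsss", "udusud", "uudus"
Leaf count: 3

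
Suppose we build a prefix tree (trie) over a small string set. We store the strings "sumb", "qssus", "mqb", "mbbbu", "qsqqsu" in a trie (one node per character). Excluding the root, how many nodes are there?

Trace insertions, counting only characters that open a new branch:
  "sumb" → 4 new (s, u, m, b)
  "qssus" → 5 new (q, s, s, u, s)
  "mqb" → 3 new (m, q, b)
  "mbbbu" → prefix "m" already present; 4 new (b, b, b, u)
  "qsqqsu" → prefix "qs" already present; 4 new (q, q, s, u)
Total nodes = 4 + 5 + 3 + 4 + 4 = 20

20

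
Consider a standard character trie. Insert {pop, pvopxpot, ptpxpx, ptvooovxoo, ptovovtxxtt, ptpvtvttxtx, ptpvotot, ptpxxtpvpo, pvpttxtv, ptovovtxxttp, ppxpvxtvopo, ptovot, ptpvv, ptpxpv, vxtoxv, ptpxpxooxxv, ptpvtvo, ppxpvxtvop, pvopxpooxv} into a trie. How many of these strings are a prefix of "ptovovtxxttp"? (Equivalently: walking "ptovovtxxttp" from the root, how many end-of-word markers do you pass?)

2

Check each prefix of "ptovovtxxttp" against the stored set — each match is an end-marker on the path.
Prefixes of the query that are stored words: "ptovovtxxtt", "ptovovtxxttp"
Count: 2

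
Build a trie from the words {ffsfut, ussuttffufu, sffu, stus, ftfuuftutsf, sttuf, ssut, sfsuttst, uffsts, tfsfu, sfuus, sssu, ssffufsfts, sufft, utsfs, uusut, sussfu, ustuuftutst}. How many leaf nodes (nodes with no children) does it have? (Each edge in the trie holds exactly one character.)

18

Leaves are exactly the stored words that no other stored word extends.
Those words: "ffsfut", "ftfuuftutsf", "sffu", "sfsuttst", "sfuus", "ssffufsfts", "sssu", "ssut", "sttuf", "stus", "sufft", "sussfu", "tfsfu", "uffsts", "ussuttffufu", "ustuuftutst", "utsfs", "uusut"
Leaf count: 18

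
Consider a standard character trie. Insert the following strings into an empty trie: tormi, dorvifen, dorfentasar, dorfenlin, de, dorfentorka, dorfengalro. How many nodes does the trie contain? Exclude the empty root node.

34

Trie structure (* marks end of a word):
(root)
├─ d
│  ├─ e *
│  └─ o
│     └─ r
│        ├─ f
│        │  └─ e
│        │     └─ n
│        │        ├─ g
│        │        │  └─ a
│        │        │     └─ l
│        │        │        └─ r
│        │        │           └─ o *
│        │        ├─ l
│        │        │  └─ i
│        │        │     └─ n *
│        │        └─ t
│        │           ├─ a
│        │           │  └─ s
│        │           │     └─ a
│        │           │        └─ r *
│        │           └─ o
│        │              └─ r
│        │                 └─ k
│        │                    └─ a *
│        └─ v
│           └─ i
│              └─ f
│                 └─ e
│                    └─ n *
└─ t
   └─ o
      └─ r
         └─ m
            └─ i *
Counting every labelled node above: 34.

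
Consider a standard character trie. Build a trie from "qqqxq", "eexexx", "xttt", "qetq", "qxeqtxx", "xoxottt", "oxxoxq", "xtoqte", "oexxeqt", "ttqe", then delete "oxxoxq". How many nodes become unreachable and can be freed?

After clearing the end-marker at "oxxoxq", prune upward until reaching a node still needed by another word.
The suffix "xxoxq" (5 nodes) is used only by "oxxoxq"; the node for "o" still has the child "e", so pruning stops there.
Nodes removed: 5

5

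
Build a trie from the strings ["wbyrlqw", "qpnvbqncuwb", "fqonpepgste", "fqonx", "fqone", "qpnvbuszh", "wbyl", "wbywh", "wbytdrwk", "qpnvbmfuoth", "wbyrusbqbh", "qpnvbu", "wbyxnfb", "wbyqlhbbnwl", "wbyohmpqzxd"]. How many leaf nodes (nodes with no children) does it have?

Leaves are exactly the stored words that no other stored word extends.
Those words: "fqone", "fqonpepgste", "fqonx", "qpnvbmfuoth", "qpnvbqncuwb", "qpnvbuszh", "wbyl", "wbyohmpqzxd", "wbyqlhbbnwl", "wbyrlqw", "wbyrusbqbh", "wbytdrwk", "wbywh", "wbyxnfb"
Leaf count: 14

14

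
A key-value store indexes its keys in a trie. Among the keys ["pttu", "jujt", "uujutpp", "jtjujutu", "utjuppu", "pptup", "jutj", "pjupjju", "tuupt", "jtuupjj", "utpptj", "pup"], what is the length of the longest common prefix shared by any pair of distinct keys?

Look for the deepest trie node that still has at least two words in its subtree.
"jtjujutu" and "jtuupjj" agree on "jt" (2 characters) before diverging; nothing deeper is shared.
Longest shared-prefix length: 2

2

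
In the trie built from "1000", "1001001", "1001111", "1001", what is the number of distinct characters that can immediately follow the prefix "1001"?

2

Walk "1001" from the root, arriving at one node.
Characters that immediately follow "1001" among the stored strings: {0, 1}.
That node has 2 child edges.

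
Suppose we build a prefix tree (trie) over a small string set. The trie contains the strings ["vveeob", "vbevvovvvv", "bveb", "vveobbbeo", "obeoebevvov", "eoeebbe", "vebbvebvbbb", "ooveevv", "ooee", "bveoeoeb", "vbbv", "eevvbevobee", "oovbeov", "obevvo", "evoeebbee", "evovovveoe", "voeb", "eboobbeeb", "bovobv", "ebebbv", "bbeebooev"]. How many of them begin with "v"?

Filter for entries beginning with "v":
Matches: "vbbv", "vbevvovvvv", "vebbvebvbbb", "voeb", "vveeob", "vveobbbeo"
Count: 6

6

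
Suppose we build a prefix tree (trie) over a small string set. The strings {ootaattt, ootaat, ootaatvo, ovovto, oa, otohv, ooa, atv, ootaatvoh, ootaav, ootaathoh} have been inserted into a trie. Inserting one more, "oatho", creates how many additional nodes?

The longest prefix of "oatho" already in the trie is "oa" (length 2).
New nodes needed: |"oatho"| − 2 = 5 − 2 = 3.

3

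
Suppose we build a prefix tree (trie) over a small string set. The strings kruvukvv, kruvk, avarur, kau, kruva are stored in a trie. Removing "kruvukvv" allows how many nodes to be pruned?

4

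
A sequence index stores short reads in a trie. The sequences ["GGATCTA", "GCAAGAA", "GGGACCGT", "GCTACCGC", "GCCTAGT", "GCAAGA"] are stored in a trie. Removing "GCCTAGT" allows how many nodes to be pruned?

5

After clearing the end-marker at "GCCTAGT", prune upward until reaching a node still needed by another word.
The suffix "CTAGT" (5 nodes) is used only by "GCCTAGT"; the node for "GC" still has the child "A", so pruning stops there.
Nodes removed: 5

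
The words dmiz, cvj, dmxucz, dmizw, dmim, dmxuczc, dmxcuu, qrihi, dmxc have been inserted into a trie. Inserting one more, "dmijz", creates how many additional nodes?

2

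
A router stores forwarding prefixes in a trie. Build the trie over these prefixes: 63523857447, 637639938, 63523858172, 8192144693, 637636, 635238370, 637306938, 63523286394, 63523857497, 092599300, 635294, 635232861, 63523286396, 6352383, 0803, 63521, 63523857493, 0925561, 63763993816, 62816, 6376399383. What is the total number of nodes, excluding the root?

Count nodes per top-level branch (shared prefixes stored once):
  '0'-branch (0803, 0925561, 092599300): 15 nodes
  '6'-branch (62816, 63521, 635232861, 63523286394, 63523286396, 6352383, 635238370, 63523857447, 63523857493, 63523857497, 63523858172, 635294, 637306938, 637636, 637639938, 63763993816, 6376399383): 53 nodes
  '8'-branch (8192144693): 10 nodes
Sum: 78

78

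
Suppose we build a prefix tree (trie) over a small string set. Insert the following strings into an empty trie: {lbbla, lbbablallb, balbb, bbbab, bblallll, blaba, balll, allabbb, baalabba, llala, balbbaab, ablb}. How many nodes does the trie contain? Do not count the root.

For each word, the new-node count is its length minus the longest prefix already in the trie:
  "lbbla" → 5 new (l, b, b, l, a)
  "lbbablallb" → prefix "lbb" already present; 7 new (a, b, l, a, l, l, b)
  "balbb" → 5 new (b, a, l, b, b)
  "bbbab" → prefix "b" already present; 4 new (b, b, a, b)
  "bblallll" → prefix "bb" already present; 6 new (l, a, l, l, l, l)
  "blaba" → prefix "b" already present; 4 new (l, a, b, a)
  "balll" → prefix "bal" already present; 2 new (l, l)
  "allabbb" → 7 new (a, l, l, a, b, b, b)
  "baalabba" → prefix "ba" already present; 6 new (a, l, a, b, b, a)
  "llala" → prefix "l" already present; 4 new (l, a, l, a)
  "balbbaab" → prefix "balbb" already present; 3 new (a, a, b)
  "ablb" → prefix "a" already present; 3 new (b, l, b)
Total nodes = 5 + 7 + 5 + 4 + 6 + 4 + 2 + 7 + 6 + 4 + 3 + 3 = 56

56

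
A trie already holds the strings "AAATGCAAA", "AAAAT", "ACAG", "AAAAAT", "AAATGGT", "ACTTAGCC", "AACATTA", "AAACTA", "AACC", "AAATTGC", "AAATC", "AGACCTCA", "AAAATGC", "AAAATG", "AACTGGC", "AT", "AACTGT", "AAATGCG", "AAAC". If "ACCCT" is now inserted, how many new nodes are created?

3

The longest prefix of "ACCCT" already in the trie is "AC" (length 2).
New nodes needed: |"ACCCT"| − 2 = 5 − 2 = 3.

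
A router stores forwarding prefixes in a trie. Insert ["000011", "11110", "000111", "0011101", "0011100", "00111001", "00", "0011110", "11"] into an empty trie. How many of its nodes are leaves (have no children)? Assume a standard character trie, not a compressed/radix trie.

A leaf is a node with no children — equivalently, the end of a word that is not a proper prefix of any other stored word.
Those words: "000011", "000111", "00111001", "0011101", "0011110", "11110"
Leaf count: 6

6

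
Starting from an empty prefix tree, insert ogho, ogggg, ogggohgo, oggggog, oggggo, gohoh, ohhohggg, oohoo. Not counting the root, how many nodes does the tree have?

Trie structure (* marks end of a word):
(root)
├─ g
│  └─ o
│     └─ h
│        └─ o
│           └─ h *
└─ o
   ├─ g
   │  ├─ g
   │  │  └─ g
   │  │     ├─ g *
   │  │     │  └─ o *
   │  │     │     └─ g *
   │  │     └─ o
   │  │        └─ h
   │  │           └─ g
   │  │              └─ o *
   │  └─ h
   │     └─ o *
   ├─ h
   │  └─ h
   │     └─ o
   │        └─ h
   │           └─ g
   │              └─ g
   │                 └─ g *
   └─ o
      └─ h
         └─ o
            └─ o *
Counting every labelled node above: 29.

29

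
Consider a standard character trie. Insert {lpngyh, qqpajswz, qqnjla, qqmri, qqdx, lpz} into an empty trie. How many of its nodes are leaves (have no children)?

6

A leaf is a node with no children — equivalently, the end of a word that is not a proper prefix of any other stored word.
Those words: "lpngyh", "lpz", "qqdx", "qqmri", "qqnjla", "qqpajswz"
Leaf count: 6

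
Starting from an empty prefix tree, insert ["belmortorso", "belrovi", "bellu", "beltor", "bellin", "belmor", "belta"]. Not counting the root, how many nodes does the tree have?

Trace insertions, counting only characters that open a new branch:
  "belmortorso" → 11 new (b, e, l, m, o, r, t, o, r, s, o)
  "belrovi" → prefix "bel" already present; 4 new (r, o, v, i)
  "bellu" → prefix "bel" already present; 2 new (l, u)
  "beltor" → prefix "bel" already present; 3 new (t, o, r)
  "bellin" → prefix "bell" already present; 2 new (i, n)
  "belmor" → prefix "belmor" already present; 0 new (none)
  "belta" → prefix "belt" already present; 1 new (a)
Total nodes = 11 + 4 + 2 + 3 + 2 + 0 + 1 = 23

23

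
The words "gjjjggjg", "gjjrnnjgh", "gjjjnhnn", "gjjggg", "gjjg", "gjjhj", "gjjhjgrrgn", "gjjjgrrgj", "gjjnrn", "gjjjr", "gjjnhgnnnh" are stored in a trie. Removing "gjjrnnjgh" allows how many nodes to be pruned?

A node on "gjjrnnjgh"'s path can go only if nothing else ends at it or branches off below it.
The suffix "rnnjgh" (6 nodes) is used only by "gjjrnnjgh"; the node for "gjj" still has the child "j", so pruning stops there.
Nodes removed: 6

6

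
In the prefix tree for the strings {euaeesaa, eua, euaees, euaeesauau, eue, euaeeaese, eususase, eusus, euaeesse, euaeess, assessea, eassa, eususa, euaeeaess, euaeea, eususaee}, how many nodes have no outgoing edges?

A leaf is a node with no children — equivalently, the end of a word that is not a proper prefix of any other stored word.
Those words: "assessea", "eassa", "euaeeaese", "euaeeaess", "euaeesaa", "euaeesauau", "euaeesse", "eue", "eususaee", "eususase"
Leaf count: 10

10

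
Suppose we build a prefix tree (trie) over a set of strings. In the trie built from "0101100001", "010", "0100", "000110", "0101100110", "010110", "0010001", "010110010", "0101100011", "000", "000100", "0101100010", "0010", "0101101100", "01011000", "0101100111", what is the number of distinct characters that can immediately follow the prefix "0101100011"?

Walk "0101100011" from the root, arriving at one node.
No stored string extends past "0101100011".
That node has 0 child edges.

0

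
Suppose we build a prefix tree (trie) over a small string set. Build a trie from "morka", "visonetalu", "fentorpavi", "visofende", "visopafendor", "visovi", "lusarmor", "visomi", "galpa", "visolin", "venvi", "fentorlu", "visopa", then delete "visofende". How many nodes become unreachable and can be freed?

5

After clearing the end-marker at "visofende", prune upward until reaching a node still needed by another word.
The suffix "fende" (5 nodes) is used only by "visofende"; the node for "viso" still has the child "n", so pruning stops there.
Nodes removed: 5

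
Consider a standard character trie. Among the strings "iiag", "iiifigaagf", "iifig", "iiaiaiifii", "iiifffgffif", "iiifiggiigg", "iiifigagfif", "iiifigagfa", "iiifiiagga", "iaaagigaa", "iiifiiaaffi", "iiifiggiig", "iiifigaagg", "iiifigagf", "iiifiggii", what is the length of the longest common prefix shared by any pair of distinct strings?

10

The deepest shared node is where two words last agree before diverging.
"iiifiggiig" and "iiifiggiigg" agree on "iiifiggiig" (10 characters) before diverging; nothing deeper is shared.
Longest shared-prefix length: 10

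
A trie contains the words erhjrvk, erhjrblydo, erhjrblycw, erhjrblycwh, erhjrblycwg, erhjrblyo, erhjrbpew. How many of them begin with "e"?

Traverse to the node for "e", then collect every word in that subtree.
Matches: "erhjrblycw", "erhjrblycwg", "erhjrblycwh", "erhjrblydo", "erhjrblyo", "erhjrbpew", "erhjrvk"
Count: 7

7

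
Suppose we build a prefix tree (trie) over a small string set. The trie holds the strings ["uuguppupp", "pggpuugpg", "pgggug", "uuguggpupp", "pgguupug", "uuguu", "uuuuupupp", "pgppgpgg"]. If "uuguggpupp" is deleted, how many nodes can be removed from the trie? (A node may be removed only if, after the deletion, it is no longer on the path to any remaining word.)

Walk "uuguggpupp" from the leaf back toward the root, removing each node that no remaining word uses.
The suffix "ggpupp" (6 nodes) is used only by "uuguggpupp"; the node for "uugu" still has the child "p", so pruning stops there.
Nodes removed: 6

6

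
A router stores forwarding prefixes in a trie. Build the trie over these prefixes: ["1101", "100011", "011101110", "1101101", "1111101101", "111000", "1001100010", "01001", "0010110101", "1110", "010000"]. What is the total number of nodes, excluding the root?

53

Count nodes per top-level branch (shared prefixes stored once):
  '0'-branch (0010110101, 010000, 01001, 011101110): 23 nodes
  '1'-branch (100011, 1001100010, 1101, 1101101, 1110, 111000, 1111101101): 30 nodes
Sum: 53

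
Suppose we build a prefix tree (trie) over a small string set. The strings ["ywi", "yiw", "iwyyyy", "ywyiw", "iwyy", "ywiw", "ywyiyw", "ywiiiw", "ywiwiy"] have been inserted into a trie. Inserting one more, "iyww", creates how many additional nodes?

Walking "iyww" from the root, the first 1 characters ("i") follow existing edges; "y" is the first miss.
Each of the 3 remaining characters creates one node.

3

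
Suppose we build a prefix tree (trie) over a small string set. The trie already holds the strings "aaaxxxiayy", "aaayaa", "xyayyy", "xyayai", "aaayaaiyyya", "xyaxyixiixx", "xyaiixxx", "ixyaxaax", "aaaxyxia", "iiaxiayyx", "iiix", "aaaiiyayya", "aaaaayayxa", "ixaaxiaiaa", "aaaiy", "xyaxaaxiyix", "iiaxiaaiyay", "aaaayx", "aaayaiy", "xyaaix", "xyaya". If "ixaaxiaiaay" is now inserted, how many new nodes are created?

Walking "ixaaxiaiaay" from the root, the first 10 characters ("ixaaxiaiaa") follow existing edges; "y" is the first miss.
Each of the 1 remaining characters creates one node.

1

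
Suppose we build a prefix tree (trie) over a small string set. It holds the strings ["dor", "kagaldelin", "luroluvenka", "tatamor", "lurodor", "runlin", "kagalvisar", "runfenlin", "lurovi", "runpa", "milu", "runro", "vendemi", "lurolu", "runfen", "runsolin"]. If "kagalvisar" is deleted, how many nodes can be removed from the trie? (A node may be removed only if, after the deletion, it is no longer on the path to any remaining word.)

5

Walk "kagalvisar" from the leaf back toward the root, removing each node that no remaining word uses.
The suffix "visar" (5 nodes) is used only by "kagalvisar"; the node for "kagal" still has the child "d", so pruning stops there.
Nodes removed: 5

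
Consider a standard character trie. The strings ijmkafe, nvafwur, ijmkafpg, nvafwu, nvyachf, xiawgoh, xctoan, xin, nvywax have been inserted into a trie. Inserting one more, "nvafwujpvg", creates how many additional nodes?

The longest prefix of "nvafwujpvg" already in the trie is "nvafwu" (length 6).
Each of the 4 remaining characters creates one node.

4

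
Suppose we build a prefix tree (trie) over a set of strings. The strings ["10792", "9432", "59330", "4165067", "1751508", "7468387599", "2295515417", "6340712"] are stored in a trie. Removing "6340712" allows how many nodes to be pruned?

7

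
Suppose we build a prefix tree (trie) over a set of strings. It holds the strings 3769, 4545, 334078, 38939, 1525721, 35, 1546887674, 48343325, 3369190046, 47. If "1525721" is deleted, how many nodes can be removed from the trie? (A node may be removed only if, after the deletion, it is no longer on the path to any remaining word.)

5

Walk "1525721" from the leaf back toward the root, removing each node that no remaining word uses.
The suffix "25721" (5 nodes) is used only by "1525721"; the node for "15" still has the child "4", so pruning stops there.
Nodes removed: 5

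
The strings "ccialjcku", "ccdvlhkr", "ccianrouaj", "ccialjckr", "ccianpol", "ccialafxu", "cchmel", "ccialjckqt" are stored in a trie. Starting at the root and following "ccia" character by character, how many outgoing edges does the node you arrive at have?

Follow the path "ccia" to its node, then look at its outgoing edges.
Characters that immediately follow "ccia" among the stored strings: {l, n}.
That node has 2 child edges.

2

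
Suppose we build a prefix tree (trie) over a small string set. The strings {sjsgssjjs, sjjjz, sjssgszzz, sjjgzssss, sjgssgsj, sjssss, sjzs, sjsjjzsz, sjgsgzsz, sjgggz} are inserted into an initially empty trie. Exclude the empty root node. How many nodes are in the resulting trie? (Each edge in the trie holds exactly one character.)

Insert word by word; a character creates a node only if that edge doesn't already exist:
  "sjsgssjjs" → 9 new (s, j, s, g, s, s, j, j, s)
  "sjjjz" → prefix "sj" already present; 3 new (j, j, z)
  "sjssgszzz" → prefix "sjs" already present; 6 new (s, g, s, z, z, z)
  "sjjgzssss" → prefix "sjj" already present; 6 new (g, z, s, s, s, s)
  "sjgssgsj" → prefix "sj" already present; 6 new (g, s, s, g, s, j)
  "sjssss" → prefix "sjss" already present; 2 new (s, s)
  "sjzs" → prefix "sj" already present; 2 new (z, s)
  "sjsjjzsz" → prefix "sjs" already present; 5 new (j, j, z, s, z)
  "sjgsgzsz" → prefix "sjgs" already present; 4 new (g, z, s, z)
  "sjgggz" → prefix "sjg" already present; 3 new (g, g, z)
Total nodes = 9 + 3 + 6 + 6 + 6 + 2 + 2 + 5 + 4 + 3 = 46

46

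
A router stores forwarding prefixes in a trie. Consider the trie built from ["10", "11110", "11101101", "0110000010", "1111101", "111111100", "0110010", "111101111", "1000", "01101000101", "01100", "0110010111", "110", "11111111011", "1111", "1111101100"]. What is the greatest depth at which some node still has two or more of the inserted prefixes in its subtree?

The deepest shared node is where two words last agree before diverging.
e.g. "0110010" and "0110010111" share the prefix "0110010" of length 7; no pair shares a longer one.
Longest shared-prefix length: 7

7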